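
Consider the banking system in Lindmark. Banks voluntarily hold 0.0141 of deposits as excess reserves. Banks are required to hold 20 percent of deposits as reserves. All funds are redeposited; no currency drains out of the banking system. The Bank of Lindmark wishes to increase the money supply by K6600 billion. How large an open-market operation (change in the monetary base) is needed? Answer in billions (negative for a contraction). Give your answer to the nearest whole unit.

K1413 billion

The money multiplier is m = 1 / (rr + e) = 1 / (0.2 + 0.0141) ≈ 4.67071.
ΔMB = ΔM / m = (+6600) / 4.67071 ≈ 1413.0614 billion.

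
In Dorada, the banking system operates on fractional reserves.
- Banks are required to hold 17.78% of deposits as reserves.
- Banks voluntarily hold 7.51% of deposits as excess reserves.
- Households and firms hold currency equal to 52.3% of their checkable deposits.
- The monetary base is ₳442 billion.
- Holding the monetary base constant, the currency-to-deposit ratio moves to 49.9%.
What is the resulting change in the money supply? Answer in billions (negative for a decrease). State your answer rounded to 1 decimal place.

₳13.6 billion

Initially m₁ = (1 + 0.523) / (0.1778 + 0.0751 + 0.523) ≈ 1.96288, so M₁ = 1.96288 × 442 ≈ 867.593 billion.
After the change m₂ = (1 + 0.499) / (0.1778 + 0.0751 + 0.499) ≈ 1.99362, so M₂ = 1.99362 × 442 ≈ 881.18 billion.
ΔM = M₂ − M₁ = 881.18 − 867.593 = 13.587 billion.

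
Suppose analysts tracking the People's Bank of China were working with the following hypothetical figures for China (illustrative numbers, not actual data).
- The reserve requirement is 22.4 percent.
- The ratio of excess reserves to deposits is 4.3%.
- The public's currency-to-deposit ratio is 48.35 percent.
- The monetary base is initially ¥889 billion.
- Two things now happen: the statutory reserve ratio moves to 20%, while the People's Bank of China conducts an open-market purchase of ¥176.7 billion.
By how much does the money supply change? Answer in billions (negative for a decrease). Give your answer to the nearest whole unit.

¥419 billion

Before: m₁ = (1 + 0.4835) / (0.224 + 0.043 + 0.4835) ≈ 1.97668, MB₁ = 889, so M₁ = 1.97668 × 889 ≈ 1757.2685 billion.
After: m₂ = (1 + 0.4835) / (0.2 + 0.043 + 0.4835) ≈ 2.04198, MB₂ = 889 + 176.7 = 1065.7, so M₂ = 2.04198 × 1065.7 ≈ 2176.1381 billion.
ΔM = M₂ − M₁ = 2176.1381 − 1757.2685 = 418.8696 billion.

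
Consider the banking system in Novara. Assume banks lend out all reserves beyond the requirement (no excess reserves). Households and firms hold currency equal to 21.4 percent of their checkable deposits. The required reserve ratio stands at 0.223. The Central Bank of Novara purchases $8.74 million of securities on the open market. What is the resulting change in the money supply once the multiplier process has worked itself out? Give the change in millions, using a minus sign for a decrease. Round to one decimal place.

The money multiplier is m = (1 + c) / (rr + c) = (1 + 0.214) / (0.223 + 0.214) ≈ 2.7780.
The purchase adds 8.74 million of base, so ΔM = m × ΔMB = 2.7780 × (+8.74) ≈ 24.2797 million.

$24.3 million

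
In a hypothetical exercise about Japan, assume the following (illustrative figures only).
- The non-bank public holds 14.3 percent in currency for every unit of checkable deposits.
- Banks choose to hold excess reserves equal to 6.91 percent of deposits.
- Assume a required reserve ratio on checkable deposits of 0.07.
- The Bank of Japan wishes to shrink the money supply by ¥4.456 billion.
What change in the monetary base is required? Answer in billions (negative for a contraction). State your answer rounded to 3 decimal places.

-1.100 billion

The money multiplier is m = (1 + c) / (rr + e + c) = (1 + 0.143) / (0.07 + 0.0691 + 0.143) ≈ 4.05175.
ΔMB = ΔM / m = (−4.456) / 4.05175 ≈ -1.0998 billion.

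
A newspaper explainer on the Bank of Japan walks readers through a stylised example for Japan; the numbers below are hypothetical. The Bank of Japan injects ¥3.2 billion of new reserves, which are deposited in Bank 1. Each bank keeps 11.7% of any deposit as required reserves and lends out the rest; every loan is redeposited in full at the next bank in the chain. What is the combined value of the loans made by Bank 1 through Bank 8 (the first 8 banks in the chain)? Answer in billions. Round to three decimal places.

¥15.225 billion

Bank i lends (1 − rr)^i of the original deposit: Bank 1 lends 3.2·0.8830 = 2.8256, Bank 2 lends 3.2·0.8830² ≈ 2.4950, and so on.
Summing a geometric series: total = 3.2·[0.8830·(1 − 0.8830^8) / (1 − 0.8830)] ≈ 15.2254 billion.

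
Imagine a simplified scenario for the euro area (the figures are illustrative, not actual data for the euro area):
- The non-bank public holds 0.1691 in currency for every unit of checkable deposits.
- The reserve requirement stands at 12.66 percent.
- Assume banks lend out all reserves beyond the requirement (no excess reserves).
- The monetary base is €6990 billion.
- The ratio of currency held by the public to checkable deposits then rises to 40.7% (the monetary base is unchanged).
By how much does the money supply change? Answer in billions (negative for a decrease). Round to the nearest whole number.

Initially m₁ = (1 + 0.1691) / (0.1266 + 0.1691) ≈ 3.95367, so M₁ = 3.95367 × 6990 = 27636.1533 billion.
After the change m₂ = (1 + 0.407) / (0.1266 + 0.407) ≈ 2.63681, so M₂ = 2.63681 × 6990 = 18431.3019 billion.
ΔM = M₂ − M₁ = 18431.3019 − 27636.1533 = -9204.8514 billion.

-9205 billion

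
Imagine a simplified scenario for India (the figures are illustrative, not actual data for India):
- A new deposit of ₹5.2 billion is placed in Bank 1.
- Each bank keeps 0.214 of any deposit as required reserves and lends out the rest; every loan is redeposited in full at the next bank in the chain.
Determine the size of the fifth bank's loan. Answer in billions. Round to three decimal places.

Each bank lends a fraction (1 − rr) = 0.7860 of the deposit it receives, so Bank 5 receives 5.2·0.7860^4 and lends 5.2·0.7860^5 ≈ 1.5600 billion.

₹1.560 billion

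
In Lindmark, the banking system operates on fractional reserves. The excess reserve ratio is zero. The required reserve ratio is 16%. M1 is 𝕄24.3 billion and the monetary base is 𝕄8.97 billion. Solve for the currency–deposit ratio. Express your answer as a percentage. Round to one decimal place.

Using m = M/MB = 24.3/8.97 ≈ 2.709030. From m = (1 + c)/(c + rr + e), rearranging gives 1 + c = m·(c + rr + e), so c·(1 − m) = m·(rr + e) − 1.
Hence c = [m·(rr + e) − 1]/(1 − m) = [2.709030 × (0.16 + 0) − 1] / (1 − 2.709030) ≈ 0.331507.

33.2%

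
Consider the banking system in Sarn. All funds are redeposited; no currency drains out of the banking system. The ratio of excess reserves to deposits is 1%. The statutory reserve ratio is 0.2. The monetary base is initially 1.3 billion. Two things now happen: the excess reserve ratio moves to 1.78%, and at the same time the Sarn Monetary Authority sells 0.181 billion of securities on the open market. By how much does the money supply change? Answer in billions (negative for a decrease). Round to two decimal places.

Before: m₁ = 1 / (0.2 + 0.01) ≈ 4.7619, MB₁ = 1.3, so M₁ = 4.7619 × 1.3 ≈ 6.1905 billion.
After: m₂ = 1 / (0.2 + 0.0178) ≈ 4.5914, MB₂ = 1.3 − 0.181 = 1.119, so M₂ = 4.5914 × 1.119 ≈ 5.1378 billion.
ΔM = M₂ − M₁ = 5.1378 − 6.1905 = -1.0527 billion.

-1.05 billion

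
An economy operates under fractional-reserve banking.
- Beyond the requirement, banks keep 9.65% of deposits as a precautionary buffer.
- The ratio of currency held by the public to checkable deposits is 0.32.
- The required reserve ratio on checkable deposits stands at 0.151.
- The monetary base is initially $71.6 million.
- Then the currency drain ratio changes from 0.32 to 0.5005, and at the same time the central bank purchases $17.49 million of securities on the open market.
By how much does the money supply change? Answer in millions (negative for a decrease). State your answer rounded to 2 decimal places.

Before: m₁ = (1 + 0.32) / (0.151 + 0.0965 + 0.32) ≈ 2.32599, MB₁ = 71.6, so M₁ = 2.32599 × 71.6 ≈ 166.5409 million.
After: m₂ = (1 + 0.5005) / (0.151 + 0.0965 + 0.5005) ≈ 2.00602, MB₂ = 71.6 + 17.49 = 89.09, so M₂ = 2.00602 × 89.09 ≈ 178.7163 million.
ΔM = M₂ − M₁ = 178.7163 − 166.5409 = 12.1754 million.

$12.18 million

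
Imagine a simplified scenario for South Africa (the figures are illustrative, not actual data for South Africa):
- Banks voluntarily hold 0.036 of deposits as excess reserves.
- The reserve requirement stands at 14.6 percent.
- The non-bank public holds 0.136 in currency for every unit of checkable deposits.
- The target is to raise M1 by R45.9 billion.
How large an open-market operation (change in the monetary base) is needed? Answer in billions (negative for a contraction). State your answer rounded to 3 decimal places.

R12.849 billion

The money multiplier is m = (1 + c) / (rr + e + c) = (1 + 0.136) / (0.146 + 0.036 + 0.136) ≈ 3.572327.
ΔMB = ΔM / m = (+45.9) / 3.572327 ≈ 12.8488 billion.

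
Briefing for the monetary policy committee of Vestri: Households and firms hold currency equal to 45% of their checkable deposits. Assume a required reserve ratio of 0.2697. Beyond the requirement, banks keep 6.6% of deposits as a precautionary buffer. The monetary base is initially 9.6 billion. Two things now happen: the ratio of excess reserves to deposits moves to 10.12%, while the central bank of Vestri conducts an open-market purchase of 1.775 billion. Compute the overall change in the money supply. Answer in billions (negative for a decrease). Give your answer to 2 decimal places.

Before: m₁ = (1 + 0.45) / (0.2697 + 0.066 + 0.45) ≈ 1.84549, MB₁ = 9.6, so M₁ = 1.84549 × 9.6 ≈ 17.7167 billion.
After: m₂ = (1 + 0.45) / (0.2697 + 0.1012 + 0.45) ≈ 1.76635, MB₂ = 9.6 + 1.775 = 11.375, so M₂ = 1.76635 × 11.375 ≈ 20.0922 billion.
ΔM = M₂ − M₁ = 20.0922 − 17.7167 = 2.3755 billion.

2.38 billion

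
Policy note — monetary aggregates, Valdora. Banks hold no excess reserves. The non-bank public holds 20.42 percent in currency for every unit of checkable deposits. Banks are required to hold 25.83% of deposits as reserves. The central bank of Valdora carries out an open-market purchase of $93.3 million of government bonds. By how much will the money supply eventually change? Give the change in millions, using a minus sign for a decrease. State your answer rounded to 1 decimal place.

$242.9 million

The money multiplier is m = (1 + c) / (rr + c) = (1 + 0.2042) / (0.2583 + 0.2042) ≈ 2.6037.
The purchase adds 93.3 million of base, so ΔM = m × ΔMB = 2.6037 × (+93.3) ≈ 242.9252 million.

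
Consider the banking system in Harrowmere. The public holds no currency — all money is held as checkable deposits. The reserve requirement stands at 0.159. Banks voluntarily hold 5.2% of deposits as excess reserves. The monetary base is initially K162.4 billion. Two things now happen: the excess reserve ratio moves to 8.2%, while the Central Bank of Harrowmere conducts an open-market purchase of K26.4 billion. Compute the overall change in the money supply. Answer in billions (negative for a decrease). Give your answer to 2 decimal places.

K13.73 billion

Before: m₁ = 1 / (0.159 + 0.052) ≈ 4.739336, MB₁ = 162.4, so M₁ = 4.739336 × 162.4 ≈ 769.6682 billion.
After: m₂ = 1 / (0.159 + 0.082) ≈ 4.149378, MB₂ = 162.4 + 26.4 = 188.8, so M₂ = 4.149378 × 188.8 ≈ 783.4026 billion.
ΔM = M₂ − M₁ = 783.4026 − 769.6682 = 13.7344 billion.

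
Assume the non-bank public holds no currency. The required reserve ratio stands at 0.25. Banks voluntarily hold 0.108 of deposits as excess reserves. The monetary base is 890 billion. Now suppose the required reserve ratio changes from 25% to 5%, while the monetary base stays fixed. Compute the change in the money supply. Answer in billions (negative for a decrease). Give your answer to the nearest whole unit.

Initially m₁ = 1 / (0.25 + 0.108) ≈ 2.7933, so M₁ = 2.7933 × 890 = 2486.037 billion.
After the change m₂ = 1 / (0.05 + 0.108) ≈ 6.3291, so M₂ = 6.3291 × 890 = 5632.899 billion.
ΔM = M₂ − M₁ = 5632.899 − 2486.037 = 3146.862 billion.

3147 billion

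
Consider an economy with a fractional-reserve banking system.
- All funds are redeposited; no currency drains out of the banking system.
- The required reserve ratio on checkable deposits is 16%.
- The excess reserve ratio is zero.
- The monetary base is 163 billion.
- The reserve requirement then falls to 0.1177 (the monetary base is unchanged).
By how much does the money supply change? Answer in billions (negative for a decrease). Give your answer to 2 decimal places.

Initially m₁ = 1 / (0.16) = 6.25, so M₁ = 6.25 × 163 = 1018.75 billion.
After the change m₂ = 1 / (0.1177) ≈ 8.496177, so M₂ = 8.496177 × 163 ≈ 1384.8769 billion.
ΔM = M₂ − M₁ = 1384.8769 − 1018.75 = 366.1269 billion.

366.13 billion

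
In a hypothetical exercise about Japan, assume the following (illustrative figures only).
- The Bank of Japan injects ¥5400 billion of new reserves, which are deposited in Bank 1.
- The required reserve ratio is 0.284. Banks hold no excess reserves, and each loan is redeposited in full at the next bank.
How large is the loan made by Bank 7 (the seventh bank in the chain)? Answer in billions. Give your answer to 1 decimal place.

¥520.9 billion

Each bank lends a fraction (1 − rr) = 0.7160 of the deposit it receives, so Bank 7 receives 5400·0.7160^6 and lends 5400·0.7160^7 ≈ 520.9367 billion.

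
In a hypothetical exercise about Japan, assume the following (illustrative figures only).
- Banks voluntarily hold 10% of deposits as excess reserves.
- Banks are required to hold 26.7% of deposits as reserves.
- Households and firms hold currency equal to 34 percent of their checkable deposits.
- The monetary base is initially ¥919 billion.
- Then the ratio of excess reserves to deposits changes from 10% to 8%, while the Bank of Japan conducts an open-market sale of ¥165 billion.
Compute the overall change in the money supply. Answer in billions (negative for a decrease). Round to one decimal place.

Before: m₁ = (1 + 0.34) / (0.267 + 0.1 + 0.34) ≈ 1.89533, MB₁ = 919, so M₁ = 1.89533 × 919 ≈ 1741.8083 billion.
After: m₂ = (1 + 0.34) / (0.267 + 0.08 + 0.34) ≈ 1.95051, MB₂ = 919 − 165 = 754, so M₂ = 1.95051 × 754 ≈ 1470.6845 billion.
ΔM = M₂ − M₁ = 1470.6845 − 1741.8083 = -271.1238 billion.

-271.1 billion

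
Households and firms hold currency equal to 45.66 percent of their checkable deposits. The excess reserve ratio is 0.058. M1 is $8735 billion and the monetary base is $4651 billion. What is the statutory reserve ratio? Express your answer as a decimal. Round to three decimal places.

Using m = M/MB = 8735/4651 ≈ 1.878091. Since m = (1 + c)/(c + rr + e), the denominator satisfies c + rr + e = (1 + c)/m = (1 + 0.4566) / 1.878091 ≈ 0.775575.
With c = 0.4566 and e = 0.058, the statutory reserve ratio is 0.775575 − 0.4566 − 0.058 = 0.260975.

0.261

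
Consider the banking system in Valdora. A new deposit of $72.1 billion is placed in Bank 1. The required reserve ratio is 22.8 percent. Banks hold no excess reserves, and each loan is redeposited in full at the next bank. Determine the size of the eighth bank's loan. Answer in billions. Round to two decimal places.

$9.10 billion

Each bank lends a fraction (1 − rr) = 0.7720 of the deposit it receives, so Bank 8 receives 72.1·0.7720^7 and lends 72.1·0.7720^8 ≈ 9.0965 billion.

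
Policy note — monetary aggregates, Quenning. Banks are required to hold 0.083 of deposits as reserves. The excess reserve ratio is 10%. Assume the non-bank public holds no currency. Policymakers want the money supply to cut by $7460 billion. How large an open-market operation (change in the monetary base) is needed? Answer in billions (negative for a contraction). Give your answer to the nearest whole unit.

-1365 billion

The money multiplier is m = 1 / (rr + e) = 1 / (0.083 + 0.1) ≈ 5.46448.
ΔMB = ΔM / m = (−7460) / 5.46448 ≈ -1365.1802 billion.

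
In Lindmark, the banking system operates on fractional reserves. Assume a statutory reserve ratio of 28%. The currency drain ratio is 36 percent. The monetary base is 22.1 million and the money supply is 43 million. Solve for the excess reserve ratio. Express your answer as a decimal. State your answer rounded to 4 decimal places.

0.0590

Using m = M/MB = 43/22.1 ≈ 1.945701. Since m = (1 + c)/(c + rr + e), the denominator satisfies c + rr + e = (1 + c)/m = (1 + 0.36) / 1.945701 ≈ 0.698977.
With c = 0.36 and rr = 0.28, the excess reserve ratio is 0.698977 − 0.36 − 0.28 = 0.058977.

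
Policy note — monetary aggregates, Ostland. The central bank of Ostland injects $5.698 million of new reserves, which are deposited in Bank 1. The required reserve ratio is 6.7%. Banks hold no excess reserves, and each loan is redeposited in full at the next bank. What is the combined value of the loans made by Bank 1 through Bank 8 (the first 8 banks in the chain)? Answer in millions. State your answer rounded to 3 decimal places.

$33.787 million

Bank i lends (1 − rr)^i of the original deposit: Bank 1 lends 5.698·0.9330 ≈ 5.3162, Bank 2 lends 5.698·0.9330² ≈ 4.9600, and so on.
Summing a geometric series: total = 5.698·[0.9330·(1 − 0.9330^8) / (1 − 0.9330)] ≈ 33.7869 million.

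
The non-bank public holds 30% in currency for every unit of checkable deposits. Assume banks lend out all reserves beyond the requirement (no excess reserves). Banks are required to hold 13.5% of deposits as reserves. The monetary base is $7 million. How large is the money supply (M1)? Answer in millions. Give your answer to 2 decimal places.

$20.92 million

The money multiplier is m = (1 + c) / (rr + c) = (1 + 0.3) / (0.135 + 0.3) ≈ 2.9885.
So M = m × MB = 2.9885 × 7 = 20.9195 million.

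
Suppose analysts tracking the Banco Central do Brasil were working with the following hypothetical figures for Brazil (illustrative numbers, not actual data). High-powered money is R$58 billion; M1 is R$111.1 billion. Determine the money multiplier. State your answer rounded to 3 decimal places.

1.916

The money multiplier is m = M / MB = 111.1 / 58 ≈ 1.91552.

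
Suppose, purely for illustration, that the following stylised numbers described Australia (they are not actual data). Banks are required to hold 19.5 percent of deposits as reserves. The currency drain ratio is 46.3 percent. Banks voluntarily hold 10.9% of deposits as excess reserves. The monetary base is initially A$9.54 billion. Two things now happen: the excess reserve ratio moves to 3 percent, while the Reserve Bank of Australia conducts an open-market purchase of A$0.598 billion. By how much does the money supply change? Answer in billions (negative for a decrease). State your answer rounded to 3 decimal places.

A$3.361 billion

Before: m₁ = (1 + 0.463) / (0.195 + 0.109 + 0.463) ≈ 1.907432, MB₁ = 9.54, so M₁ = 1.907432 × 9.54 ≈ 18.1969 billion.
After: m₂ = (1 + 0.463) / (0.195 + 0.03 + 0.463) ≈ 2.126453, MB₂ = 9.54 + 0.598 = 10.138, so M₂ = 2.126453 × 10.138 ≈ 21.558 billion.
ΔM = M₂ − M₁ = 21.558 − 18.1969 = 3.3611 billion.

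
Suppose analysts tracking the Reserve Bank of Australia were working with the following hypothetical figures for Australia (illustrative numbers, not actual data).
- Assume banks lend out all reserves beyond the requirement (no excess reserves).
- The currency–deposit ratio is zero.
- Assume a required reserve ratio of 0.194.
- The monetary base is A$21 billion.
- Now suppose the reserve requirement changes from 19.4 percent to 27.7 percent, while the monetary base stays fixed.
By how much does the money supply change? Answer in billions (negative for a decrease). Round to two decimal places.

Initially m₁ = 1 / (0.194) ≈ 5.15464, so M₁ = 5.15464 × 21 ≈ 108.2474 billion.
After the change m₂ = 1 / (0.277) ≈ 3.61011, so M₂ = 3.61011 × 21 ≈ 75.8123 billion.
ΔM = M₂ − M₁ = 75.8123 − 108.2474 = -32.4351 billion.

-32.44 billion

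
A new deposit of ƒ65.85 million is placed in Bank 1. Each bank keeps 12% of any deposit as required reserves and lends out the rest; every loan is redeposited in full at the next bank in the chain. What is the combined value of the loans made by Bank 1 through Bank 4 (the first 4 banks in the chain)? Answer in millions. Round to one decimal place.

ƒ193.3 million

Bank i lends (1 − rr)^i of the original deposit: Bank 1 lends 65.85·0.8800 = 57.9480, Bank 2 lends 65.85·0.8800² ≈ 50.9942, and so on.
Summing a geometric series: total = 65.85·[0.8800·(1 − 0.8800^4) / (1 − 0.8800)] ≈ 193.3071 million.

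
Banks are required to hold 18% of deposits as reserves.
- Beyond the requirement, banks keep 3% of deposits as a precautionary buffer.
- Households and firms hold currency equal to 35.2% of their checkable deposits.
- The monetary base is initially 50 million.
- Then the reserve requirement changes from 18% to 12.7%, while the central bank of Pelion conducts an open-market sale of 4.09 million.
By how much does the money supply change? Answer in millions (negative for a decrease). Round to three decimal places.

Before: m₁ = (1 + 0.352) / (0.18 + 0.03 + 0.352) ≈ 2.405694, MB₁ = 50, so M₁ = 2.405694 × 50 = 120.2847 million.
After: m₂ = (1 + 0.352) / (0.127 + 0.03 + 0.352) ≈ 2.656189, MB₂ = 50 − 4.09 = 45.91, so M₂ = 2.656189 × 45.91 ≈ 121.9456 million.
ΔM = M₂ − M₁ = 121.9456 − 120.2847 = 1.6609 million.

1.661 million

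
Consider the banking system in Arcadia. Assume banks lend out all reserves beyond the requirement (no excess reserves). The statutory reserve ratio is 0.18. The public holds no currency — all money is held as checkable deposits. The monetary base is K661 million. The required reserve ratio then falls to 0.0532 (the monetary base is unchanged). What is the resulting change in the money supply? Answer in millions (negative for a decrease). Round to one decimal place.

Initially m₁ = 1 / (0.18) ≈ 5.55556, so M₁ = 5.55556 × 661 ≈ 3672.2252 million.
After the change m₂ = 1 / (0.0532) ≈ 18.79699, so M₂ = 18.79699 × 661 ≈ 12424.8104 million.
ΔM = M₂ − M₁ = 12424.8104 − 3672.2252 = 8752.5852 million.

K8752.6 million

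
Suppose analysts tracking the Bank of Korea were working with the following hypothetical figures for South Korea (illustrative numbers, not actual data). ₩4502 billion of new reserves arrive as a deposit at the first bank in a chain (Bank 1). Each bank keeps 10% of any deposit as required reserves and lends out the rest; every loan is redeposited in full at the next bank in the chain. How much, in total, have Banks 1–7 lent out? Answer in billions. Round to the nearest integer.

Bank i lends (1 − rr)^i of the original deposit: Bank 1 lends 4502·0.9000 = 4051.8000, Bank 2 lends 4502·0.9000² = 3646.6200, and so on.
Summing a geometric series: total = 4502·[0.9000·(1 − 0.9000^7) / (1 − 0.9000)] ≈ 21138.3662 billion.

₩21138 billion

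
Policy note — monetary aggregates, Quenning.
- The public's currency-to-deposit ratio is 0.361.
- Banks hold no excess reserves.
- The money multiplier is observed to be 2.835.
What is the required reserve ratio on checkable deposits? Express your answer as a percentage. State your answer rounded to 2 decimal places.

11.91%

Using m = 2.835. Since m = (1 + c)/(c + rr + e), the denominator satisfies c + rr + e = (1 + c)/m = (1 + 0.361) / 2.835 ≈ 0.480071.
With c = 0.361 and e = 0, the required reserve ratio on checkable deposits is 0.480071 − 0.361 − 0 = 0.119071.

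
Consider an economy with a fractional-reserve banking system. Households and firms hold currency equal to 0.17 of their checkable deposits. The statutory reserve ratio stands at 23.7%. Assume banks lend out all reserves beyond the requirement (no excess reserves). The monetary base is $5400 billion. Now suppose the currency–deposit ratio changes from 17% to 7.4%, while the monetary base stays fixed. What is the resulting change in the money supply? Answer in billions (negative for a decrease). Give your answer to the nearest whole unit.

$3125 billion

Initially m₁ = (1 + 0.17) / (0.237 + 0.17) ≈ 2.87469, so M₁ = 2.87469 × 5400 = 15523.326 billion.
After the change m₂ = (1 + 0.074) / (0.237 + 0.074) ≈ 3.45338, so M₂ = 3.45338 × 5400 = 18648.252 billion.
ΔM = M₂ − M₁ = 18648.252 − 15523.326 = 3124.926 billion.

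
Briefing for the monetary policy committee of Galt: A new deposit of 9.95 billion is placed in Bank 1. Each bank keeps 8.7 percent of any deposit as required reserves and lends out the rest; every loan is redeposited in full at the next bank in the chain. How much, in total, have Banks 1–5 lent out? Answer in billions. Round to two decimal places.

Bank i lends (1 − rr)^i of the original deposit: Bank 1 lends 9.95·0.9130 ≈ 9.0843, Bank 2 lends 9.95·0.9130² ≈ 8.2940, and so on.
Summing a geometric series: total = 9.95·[0.9130·(1 − 0.9130^5) / (1 − 0.9130)] ≈ 38.1766 billion.

38.18 billion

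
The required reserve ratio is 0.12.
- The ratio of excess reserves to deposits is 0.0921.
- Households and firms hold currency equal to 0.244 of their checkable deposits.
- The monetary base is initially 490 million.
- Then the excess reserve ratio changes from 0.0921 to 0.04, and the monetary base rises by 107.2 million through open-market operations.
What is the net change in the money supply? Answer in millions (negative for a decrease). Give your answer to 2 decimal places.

502.44 million

Before: m₁ = (1 + 0.244) / (0.12 + 0.0921 + 0.244) ≈ 2.727472, MB₁ = 490, so M₁ = 2.727472 × 490 ≈ 1336.4613 million.
After: m₂ = (1 + 0.244) / (0.12 + 0.04 + 0.244) ≈ 3.079208, MB₂ = 490 + 107.2 = 597.2, so M₂ = 3.079208 × 597.2 ≈ 1838.903 million.
ΔM = M₂ − M₁ = 1838.903 − 1336.4613 = 502.4417 million.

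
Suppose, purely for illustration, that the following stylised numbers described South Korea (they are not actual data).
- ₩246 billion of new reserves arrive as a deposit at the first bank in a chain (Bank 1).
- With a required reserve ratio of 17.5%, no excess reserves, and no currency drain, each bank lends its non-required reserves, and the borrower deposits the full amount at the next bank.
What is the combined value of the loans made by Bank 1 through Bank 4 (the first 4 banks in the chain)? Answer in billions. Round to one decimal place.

Bank i lends (1 − rr)^i of the original deposit: Bank 1 lends 246·0.8250 = 202.9500, Bank 2 lends 246·0.8250² ≈ 167.4337, and so on.
Summing a geometric series: total = 246·[0.8250·(1 − 0.8250^4) / (1 − 0.8250)] ≈ 622.4762 billion.

₩622.5 billion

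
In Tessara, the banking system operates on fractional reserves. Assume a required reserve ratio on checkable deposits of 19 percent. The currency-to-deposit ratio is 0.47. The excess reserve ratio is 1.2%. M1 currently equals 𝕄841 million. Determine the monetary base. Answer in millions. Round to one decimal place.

𝕄384.5 million

The money multiplier is m = (1 + c) / (rr + e + c) = (1 + 0.47) / (0.19 + 0.012 + 0.47) = 2.18750.
MB = M / m = 841 / 2.18750 ≈ 384.4571 million.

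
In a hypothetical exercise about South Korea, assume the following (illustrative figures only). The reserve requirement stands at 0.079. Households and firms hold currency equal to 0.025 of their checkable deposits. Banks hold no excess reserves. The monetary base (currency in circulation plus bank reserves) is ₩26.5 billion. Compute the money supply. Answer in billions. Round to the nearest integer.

₩261 billion

The money multiplier is m = (1 + c) / (rr + c) = (1 + 0.025) / (0.079 + 0.025) ≈ 9.8558.
So M = m × MB = 9.8558 × 26.5 = 261.1787 billion.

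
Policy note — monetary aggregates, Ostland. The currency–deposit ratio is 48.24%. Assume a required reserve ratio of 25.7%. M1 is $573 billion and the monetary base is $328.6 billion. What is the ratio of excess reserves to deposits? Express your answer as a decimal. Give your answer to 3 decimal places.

Using m = M/MB = 573/328.6 ≈ 1.743761. Since m = (1 + c)/(c + rr + e), the denominator satisfies c + rr + e = (1 + c)/m = (1 + 0.4824) / 1.743761 ≈ 0.850117.
With c = 0.4824 and rr = 0.257, the ratio of excess reserves to deposits is 0.850117 − 0.4824 − 0.257 = 0.110717.

0.111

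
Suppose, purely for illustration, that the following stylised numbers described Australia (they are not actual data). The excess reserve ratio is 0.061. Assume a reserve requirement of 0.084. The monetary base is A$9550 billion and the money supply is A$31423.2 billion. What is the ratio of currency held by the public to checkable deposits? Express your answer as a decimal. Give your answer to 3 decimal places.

Using m = M/MB = 31423.2/9550 ≈ 3.290387. From m = (1 + c)/(c + rr + e), rearranging gives 1 + c = m·(c + rr + e), so c·(1 − m) = m·(rr + e) − 1.
Hence c = [m·(rr + e) − 1]/(1 − m) = [3.290387 × (0.084 + 0.061) − 1] / (1 − 3.290387) ≈ 0.228299.

0.228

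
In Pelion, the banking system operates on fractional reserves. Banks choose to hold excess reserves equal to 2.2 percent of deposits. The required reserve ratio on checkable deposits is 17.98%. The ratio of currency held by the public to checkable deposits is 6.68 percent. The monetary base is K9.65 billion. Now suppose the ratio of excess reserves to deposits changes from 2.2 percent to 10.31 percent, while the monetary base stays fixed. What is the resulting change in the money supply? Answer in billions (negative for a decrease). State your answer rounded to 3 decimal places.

Initially m₁ = (1 + 0.0668) / (0.1798 + 0.022 + 0.0668) ≈ 3.97171, so M₁ = 3.97171 × 9.65 ≈ 38.327 billion.
After the change m₂ = (1 + 0.0668) / (0.1798 + 0.1031 + 0.0668) ≈ 3.05061, so M₂ = 3.05061 × 9.65 ≈ 29.4384 billion.
ΔM = M₂ − M₁ = 29.4384 − 38.327 = -8.8886 billion.

-8.889 billion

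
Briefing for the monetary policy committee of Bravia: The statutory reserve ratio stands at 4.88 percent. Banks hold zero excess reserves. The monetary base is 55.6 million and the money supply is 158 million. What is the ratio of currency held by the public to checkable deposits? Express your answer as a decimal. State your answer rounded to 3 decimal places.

0.468

Using m = M/MB = 158/55.6 ≈ 2.841727. From m = (1 + c)/(c + rr + e), rearranging gives 1 + c = m·(c + rr + e), so c·(1 − m) = m·(rr + e) − 1.
Hence c = [m·(rr + e) − 1]/(1 − m) = [2.841727 × (0.0488 + 0) − 1] / (1 − 2.841727) ≈ 0.467672.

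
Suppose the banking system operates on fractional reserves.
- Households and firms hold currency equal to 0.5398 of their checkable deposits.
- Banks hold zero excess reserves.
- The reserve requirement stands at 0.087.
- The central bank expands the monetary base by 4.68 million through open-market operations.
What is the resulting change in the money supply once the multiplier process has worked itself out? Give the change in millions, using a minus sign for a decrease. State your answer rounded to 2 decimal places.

11.50 million

The money multiplier is m = (1 + c) / (rr + c) = (1 + 0.5398) / (0.087 + 0.5398) ≈ 2.4566.
The purchase adds 4.68 million of base, so ΔM = m × ΔMB = 2.4566 × (+4.68) ≈ 11.4969 million.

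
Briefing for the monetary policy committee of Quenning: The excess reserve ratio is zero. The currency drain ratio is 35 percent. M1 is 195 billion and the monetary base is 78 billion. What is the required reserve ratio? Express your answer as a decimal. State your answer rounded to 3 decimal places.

0.190

Using m = M/MB = 195/78 = 2.500000. Since m = (1 + c)/(c + rr + e), the denominator satisfies c + rr + e = (1 + c)/m = (1 + 0.35) / 2.500000 = 0.540000.
With c = 0.35 and e = 0, the required reserve ratio is 0.540000 − 0.35 − 0 = 0.19.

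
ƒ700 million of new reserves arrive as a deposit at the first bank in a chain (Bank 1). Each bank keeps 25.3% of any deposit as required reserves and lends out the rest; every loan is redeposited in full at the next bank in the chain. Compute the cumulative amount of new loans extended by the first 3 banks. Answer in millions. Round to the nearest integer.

Bank i lends (1 − rr)^i of the original deposit: Bank 1 lends 700·0.7470 = 522.9000, Bank 2 lends 700·0.7470² = 390.6063, and so on.
Summing a geometric series: total = 700·[0.7470·(1 − 0.7470^3) / (1 − 0.7470)] ≈ 1205.2892 million.

ƒ1205 million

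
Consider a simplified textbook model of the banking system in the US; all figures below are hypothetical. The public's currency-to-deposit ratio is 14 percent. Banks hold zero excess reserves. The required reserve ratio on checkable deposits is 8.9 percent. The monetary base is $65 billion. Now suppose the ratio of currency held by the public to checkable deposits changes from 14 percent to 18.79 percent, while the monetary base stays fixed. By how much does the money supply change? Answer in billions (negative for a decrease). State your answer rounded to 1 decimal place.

-44.7 billion

Initially m₁ = (1 + 0.14) / (0.089 + 0.14) ≈ 4.9782, so M₁ = 4.9782 × 65 = 323.583 billion.
After the change m₂ = (1 + 0.1879) / (0.089 + 0.1879) ≈ 4.29, so M₂ = 4.29 × 65 = 278.85 billion.
ΔM = M₂ − M₁ = 278.85 − 323.583 = -44.733 billion.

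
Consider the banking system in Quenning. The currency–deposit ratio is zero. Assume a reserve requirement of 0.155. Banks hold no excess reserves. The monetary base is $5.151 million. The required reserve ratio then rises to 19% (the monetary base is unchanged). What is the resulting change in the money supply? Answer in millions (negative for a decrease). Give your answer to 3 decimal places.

Initially m₁ = 1 / (0.155) ≈ 6.45161, so M₁ = 6.45161 × 5.151 ≈ 33.2322 million.
After the change m₂ = 1 / (0.19) ≈ 5.26316, so M₂ = 5.26316 × 5.151 ≈ 27.1105 million.
ΔM = M₂ − M₁ = 27.1105 − 33.2322 = -6.1217 million.

-6.122 million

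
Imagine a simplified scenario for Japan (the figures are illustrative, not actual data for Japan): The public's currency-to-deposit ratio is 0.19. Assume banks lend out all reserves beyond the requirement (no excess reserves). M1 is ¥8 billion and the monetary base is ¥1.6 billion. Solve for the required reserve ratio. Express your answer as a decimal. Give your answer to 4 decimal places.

Using m = M/MB = 8/1.6 = 5.000000. Since m = (1 + c)/(c + rr + e), the denominator satisfies c + rr + e = (1 + c)/m = (1 + 0.19) / 5.000000 = 0.238000.
With c = 0.19 and e = 0, the required reserve ratio is 0.238000 − 0.19 − 0 = 0.048.

0.0480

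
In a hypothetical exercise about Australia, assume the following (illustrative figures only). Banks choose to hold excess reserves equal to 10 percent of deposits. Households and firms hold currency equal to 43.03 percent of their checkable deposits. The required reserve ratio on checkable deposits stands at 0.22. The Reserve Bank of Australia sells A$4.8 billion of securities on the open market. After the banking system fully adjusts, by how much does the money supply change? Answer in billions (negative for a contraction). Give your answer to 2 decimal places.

The money multiplier is m = (1 + c) / (rr + e + c) = (1 + 0.4303) / (0.22 + 0.1 + 0.4303) ≈ 1.9063.
The sale removes 4.8 billion of base, so ΔM = m × ΔMB = 1.9063 × (−4.8) ≈ -9.1502 billion.

-9.15 billion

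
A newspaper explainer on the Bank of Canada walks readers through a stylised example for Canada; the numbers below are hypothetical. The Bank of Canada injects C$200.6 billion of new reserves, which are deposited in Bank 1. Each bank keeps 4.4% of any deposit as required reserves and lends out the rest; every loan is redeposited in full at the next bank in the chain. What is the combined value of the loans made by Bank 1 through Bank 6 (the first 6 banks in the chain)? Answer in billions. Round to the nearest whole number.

Bank i lends (1 − rr)^i of the original deposit: Bank 1 lends 200.6·0.9560 = 191.7736, Bank 2 lends 200.6·0.9560² ≈ 183.3356, and so on.
Summing a geometric series: total = 200.6·[0.9560·(1 − 0.9560^6) / (1 − 0.9560)] ≈ 1031.2557 billion.

C$1031 billion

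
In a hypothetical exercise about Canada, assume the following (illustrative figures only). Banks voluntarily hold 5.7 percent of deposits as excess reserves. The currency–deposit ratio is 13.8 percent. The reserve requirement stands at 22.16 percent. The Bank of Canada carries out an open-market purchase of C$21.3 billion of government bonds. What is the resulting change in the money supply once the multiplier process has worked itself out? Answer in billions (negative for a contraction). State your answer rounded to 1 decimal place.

C$58.2 billion

The money multiplier is m = (1 + c) / (rr + e + c) = (1 + 0.138) / (0.2216 + 0.057 + 0.138) ≈ 2.7316.
The purchase adds 21.3 billion of base, so ΔM = m × ΔMB = 2.7316 × (+21.3) ≈ 58.1831 billion.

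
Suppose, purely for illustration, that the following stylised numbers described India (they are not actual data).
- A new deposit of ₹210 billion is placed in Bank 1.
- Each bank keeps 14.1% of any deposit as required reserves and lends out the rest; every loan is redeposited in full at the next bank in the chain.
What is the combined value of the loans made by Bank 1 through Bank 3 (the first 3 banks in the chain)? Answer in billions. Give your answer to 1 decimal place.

₹468.5 billion

Bank i lends (1 − rr)^i of the original deposit: Bank 1 lends 210·0.8590 = 180.3900, Bank 2 lends 210·0.8590² ≈ 154.9550, and so on.
Summing a geometric series: total = 210·[0.8590·(1 − 0.8590^3) / (1 − 0.8590)] ≈ 468.4514 billion.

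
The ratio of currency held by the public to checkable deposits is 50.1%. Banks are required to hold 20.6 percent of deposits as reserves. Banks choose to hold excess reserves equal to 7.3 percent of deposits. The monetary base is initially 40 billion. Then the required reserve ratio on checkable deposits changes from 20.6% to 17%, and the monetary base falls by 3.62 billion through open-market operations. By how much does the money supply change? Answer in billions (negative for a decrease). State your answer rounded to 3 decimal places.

-3.579 billion

Before: m₁ = (1 + 0.501) / (0.206 + 0.073 + 0.501) ≈ 1.924359, MB₁ = 40, so M₁ = 1.924359 × 40 ≈ 76.9744 billion.
After: m₂ = (1 + 0.501) / (0.17 + 0.073 + 0.501) ≈ 2.017473, MB₂ = 40 − 3.62 = 36.38, so M₂ = 2.017473 × 36.38 ≈ 73.3957 billion.
ΔM = M₂ − M₁ = 73.3957 − 76.9744 = -3.5787 billion.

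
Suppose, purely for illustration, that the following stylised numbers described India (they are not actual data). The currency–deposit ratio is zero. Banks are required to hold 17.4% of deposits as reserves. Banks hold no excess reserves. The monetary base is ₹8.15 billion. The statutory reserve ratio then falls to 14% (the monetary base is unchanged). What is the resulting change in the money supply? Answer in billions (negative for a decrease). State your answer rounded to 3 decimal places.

Initially m₁ = 1 / (0.174) ≈ 5.74713, so M₁ = 5.74713 × 8.15 ≈ 46.8391 billion.
After the change m₂ = 1 / (0.14) ≈ 7.14286, so M₂ = 7.14286 × 8.15 ≈ 58.2143 billion.
ΔM = M₂ − M₁ = 58.2143 − 46.8391 = 11.3752 billion.

₹11.375 billion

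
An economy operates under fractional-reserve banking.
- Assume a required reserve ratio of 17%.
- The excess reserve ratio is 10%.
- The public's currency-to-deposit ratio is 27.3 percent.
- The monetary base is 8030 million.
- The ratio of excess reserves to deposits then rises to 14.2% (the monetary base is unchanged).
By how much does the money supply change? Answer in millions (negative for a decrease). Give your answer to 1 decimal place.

-1351.6 million

Initially m₁ = (1 + 0.273) / (0.17 + 0.1 + 0.273) ≈ 2.344383, so M₁ = 2.344383 × 8030 ≈ 18825.3955 million.
After the change m₂ = (1 + 0.273) / (0.17 + 0.142 + 0.273) ≈ 2.176068, so M₂ = 2.176068 × 8030 ≈ 17473.826 million.
ΔM = M₂ − M₁ = 17473.826 − 18825.3955 = -1351.5695 million.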